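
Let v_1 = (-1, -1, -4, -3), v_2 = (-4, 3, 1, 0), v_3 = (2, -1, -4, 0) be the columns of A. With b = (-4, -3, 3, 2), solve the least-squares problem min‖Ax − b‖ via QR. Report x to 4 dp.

v_1 = (-1, -1, -4, -3); ‖v_1‖ = 5.1962, so q_1 = (-0.1925, -0.1925, -0.7698, -0.5774).
q_1·v_2 = (-0.1925)·(-4) + (-0.1925)·3 + (-0.7698)·1 + (-0.5774)·0 = -0.5774.
u_2 = v_2 + 0.5774·q_1 = (-4.1111, 2.8889, 0.5556, -0.3333).
‖u_2‖ = 5.0662, so q_2 = (-0.8115, 0.5702, 0.1097, -0.0658).
q_1·v_3 = (-0.1925)·2 + (-0.1925)·(-1) + (-0.7698)·(-4) + (-0.5774)·0 = 2.8868; q_2·v_3 = (-0.8115)·2 + 0.5702·(-1) + 0.1097·(-4) + (-0.0658)·0 = -2.6318.
u_3 = v_3 − 2.8868·q_1 + 2.6318·q_2 = (0.4199, 1.0563, -1.4892, 1.4935).
‖u_3‖ = 2.3959, so q_3 = (0.1753, 0.4409, -0.6216, 0.6234).
Qᵀb = (-2.1170, 1.7326, -2.6416).
Back-substitute: x_3 = -2.6416/2.3959 = -1.1026.
x_2 = (1.7326 + 2.6318·(-1.1026))/5.0662 = -0.2308.
x_1 = (-2.1170 + 0.5774·(-0.2308) − 2.8868·(-1.1026))/5.1962 = 0.1795.

x = (0.1795, -0.2308, -1.1026)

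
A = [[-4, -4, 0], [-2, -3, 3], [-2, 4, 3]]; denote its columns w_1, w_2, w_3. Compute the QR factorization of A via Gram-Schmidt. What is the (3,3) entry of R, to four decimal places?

r_{33} = 2.9924

e_1 = w_1/‖w_1‖ = (-4, -2, -2)/4.8990 = (-0.8165, -0.4082, -0.4082).
r_{12} = e_1·w_2 = 2.8577.
u_2 = w_2 − 2.8577·e_1 = (-1.6667, -1.8333, 5.1667).
‖u_2‖ = 5.7300, so e_2 = (-0.2909, -0.3200, 0.9017).
r_{13} = e_1·w_3 = -2.4495; r_{23} = e_2·w_3 = 1.7452.
u_3 = w_3 + 2.4495·e_1 − 1.7452·e_2 = (-1.4924, 2.5584, 0.4264).
r_{33} = ‖u_3‖ = 2.9924.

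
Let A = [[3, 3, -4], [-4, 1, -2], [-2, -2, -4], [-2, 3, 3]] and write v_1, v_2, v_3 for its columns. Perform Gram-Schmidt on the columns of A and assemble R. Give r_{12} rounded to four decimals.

v_1 = (3, -4, -2, -2); ‖v_1‖ = 5.7446, so e_1 = (0.5222, -0.6963, -0.3482, -0.3482).
r_{12} = e_1·v_2 = 0.5222.

r_{12} = 0.5222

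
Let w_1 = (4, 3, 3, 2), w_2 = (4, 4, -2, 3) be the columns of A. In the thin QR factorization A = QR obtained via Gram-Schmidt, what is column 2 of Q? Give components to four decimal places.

e_2 = (0.2132, 0.3625, -0.8529, 0.3092)

w_1 = (4, 3, 3, 2); ‖w_1‖ = 6.1644, so e_1 = (0.6489, 0.4867, 0.4867, 0.3244).
e_1·w_2 = 0.6489·4 + 0.4867·4 + 0.4867·(-2) + 0.3244·3 = 4.5422.
u_2 = w_2 − 4.5422·e_1 = (1.0526, 1.7895, -4.2105, 1.5263).
‖u_2‖ = 4.9364, so e_2 = (0.2132, 0.3625, -0.8529, 0.3092).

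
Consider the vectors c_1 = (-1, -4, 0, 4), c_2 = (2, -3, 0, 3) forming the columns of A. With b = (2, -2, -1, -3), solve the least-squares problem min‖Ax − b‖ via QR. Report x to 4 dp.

c_1 = (-1, -4, 0, 4); ‖c_1‖ = 5.7446, so e_1 = (-0.1741, -0.6963, 0.0000, 0.6963).
e_1·c_2 = (-0.1741)·2 + (-0.6963)·(-3) + 0.0000·0 + 0.6963·3 = 3.8297.
u_2 = c_2 − 3.8297·e_1 = (2.6667, -0.3333, 0.0000, 0.3333).
‖u_2‖ = 2.7080, so e_2 = (0.9847, -0.1231, 0.0000, 0.1231).
Qᵀb = (-1.0445, 1.8464).
Back-substitute: x_2 = 1.8464/2.7080 = 0.6818.
x_1 = (-1.0445 − 3.8297·0.6818)/5.7446 = -0.6364.

x = (-0.6364, 0.6818)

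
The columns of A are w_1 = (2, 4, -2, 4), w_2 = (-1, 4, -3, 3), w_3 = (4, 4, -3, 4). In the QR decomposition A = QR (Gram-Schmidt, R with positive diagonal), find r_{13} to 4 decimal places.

r_{13} = 7.2732

w_1 = (2, 4, -2, 4); ‖w_1‖ = 6.3246, so e_1 = (0.3162, 0.6325, -0.3162, 0.6325).
r_{13} = e_1·w_3 = 7.2732.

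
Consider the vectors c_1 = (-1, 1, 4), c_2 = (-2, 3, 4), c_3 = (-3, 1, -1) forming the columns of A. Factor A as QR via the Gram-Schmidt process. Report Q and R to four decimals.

Q = [[-0.2357, -0.3928, -0.8889], [0.2357, 0.8642, -0.4444], [0.9428, -0.3143, -0.1111]], R = [[4.2426, 4.9497, 0.0000], [0.0000, 2.1213, 2.3570], [0.0000, 0.0000, 2.3333]]

c_1 = (-1, 1, 4); ‖c_1‖ = 4.2426, so e_1 = (-0.2357, 0.2357, 0.9428).
e_1·c_2 = (-0.2357)·(-2) + 0.2357·3 + 0.9428·4 = 4.9497.
u_2 = c_2 − 4.9497·e_1 = (-0.8333, 1.8333, -0.6667).
‖u_2‖ = 2.1213, so e_2 = (-0.3928, 0.8642, -0.3143).
e_1·c_3 = (-0.2357)·(-3) + 0.2357·1 + 0.9428·(-1) = 0.0000; e_2·c_3 = (-0.3928)·(-3) + 0.8642·1 + (-0.3143)·(-1) = 2.3570.
u_3 = c_3 + 0.0000·e_1 − 2.3570·e_2 = (-2.0741, -1.0370, -0.2593).
‖u_3‖ = 2.3333, so e_3 = (-0.8889, -0.4444, -0.1111).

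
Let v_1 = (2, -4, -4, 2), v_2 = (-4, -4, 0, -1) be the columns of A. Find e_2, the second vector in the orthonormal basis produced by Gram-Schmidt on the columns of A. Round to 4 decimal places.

v_1 = (2, -4, -4, 2); ‖v_1‖ = 6.3246, so e_1 = (0.3162, -0.6325, -0.6325, 0.3162).
e_1·v_2 = 0.3162·(-4) + (-0.6325)·(-4) + (-0.6325)·0 + 0.3162·(-1) = 0.9487.
u_2 = v_2 − 0.9487·e_1 = (-4.3000, -3.4000, 0.6000, -1.3000).
‖u_2‖ = 5.6657, so e_2 = (-0.7590, -0.6001, 0.1059, -0.2295).

e_2 = (-0.7590, -0.6001, 0.1059, -0.2295)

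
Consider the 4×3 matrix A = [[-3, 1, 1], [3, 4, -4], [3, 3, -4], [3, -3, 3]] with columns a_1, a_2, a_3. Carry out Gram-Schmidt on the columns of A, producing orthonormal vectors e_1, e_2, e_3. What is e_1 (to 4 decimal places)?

a_1 = (-3, 3, 3, 3); ‖a_1‖ = 6.0000, so e_1 = (-0.5000, 0.5000, 0.5000, 0.5000).

e_1 = (-0.5000, 0.5000, 0.5000, 0.5000)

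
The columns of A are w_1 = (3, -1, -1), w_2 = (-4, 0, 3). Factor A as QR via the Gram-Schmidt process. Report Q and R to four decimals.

w_1 = (3, -1, -1); ‖w_1‖ = 3.3166, so e_1 = (0.9045, -0.3015, -0.3015).
e_1·w_2 = 0.9045·(-4) + (-0.3015)·0 + (-0.3015)·3 = -4.5227.
u_2 = w_2 + 4.5227·e_1 = (0.0909, -1.3636, 1.6364).
‖u_2‖ = 2.1320, so e_2 = (0.0426, -0.6396, 0.7675).

Q = [[0.9045, 0.0426], [-0.3015, -0.6396], [-0.3015, 0.7675]], R = [[3.3166, -4.5227], [0.0000, 2.1320]]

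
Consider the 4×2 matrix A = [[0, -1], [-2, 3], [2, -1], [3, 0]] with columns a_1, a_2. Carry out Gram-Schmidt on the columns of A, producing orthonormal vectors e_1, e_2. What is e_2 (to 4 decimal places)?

e_1 = a_1/‖a_1‖ = (0, -2, 2, 3)/4.1231 = (0.0000, -0.4851, 0.4851, 0.7276).
r_{12} = e_1·a_2 = -1.9403.
u_2 = a_2 + 1.9403·e_1 = (-1.0000, 2.0588, -0.0588, 1.4118).
‖u_2‖ = 2.6899, so e_2 = (-0.3718, 0.7654, -0.0219, 0.5248).

e_2 = (-0.3718, 0.7654, -0.0219, 0.5248)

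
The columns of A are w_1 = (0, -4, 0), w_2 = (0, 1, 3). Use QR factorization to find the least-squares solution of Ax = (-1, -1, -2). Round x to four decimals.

x = (0.0833, -0.6667)

w_1 = (0, -4, 0); ‖w_1‖ = 4.0000, so e_1 = (0.0000, -1.0000, 0.0000).
e_1·w_2 = 0.0000·0 + (-1.0000)·1 + 0.0000·3 = -1.0000.
u_2 = w_2 + 1.0000·e_1 = (0.0000, 0.0000, 3.0000).
‖u_2‖ = 3.0000, so e_2 = (0.0000, 0.0000, 1.0000).
Qᵀb = (1.0000, -2.0000).
Back-substitute: x_2 = -2.0000/3.0000 = -0.6667.
x_1 = (1.0000 + 1.0000·(-0.6667))/4.0000 = 0.0833.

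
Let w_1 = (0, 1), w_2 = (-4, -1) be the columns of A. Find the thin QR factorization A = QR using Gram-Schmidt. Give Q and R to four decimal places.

Q = [[0.0000, -1.0000], [1.0000, 0.0000]], R = [[1.0000, -1.0000], [0.0000, 4.0000]]

w_1 = (0, 1); ‖w_1‖ = 1.0000, so e_1 = (0.0000, 1.0000).
e_1·w_2 = 0.0000·(-4) + 1.0000·(-1) = -1.0000.
u_2 = w_2 + 1.0000·e_1 = (-4.0000, 0.0000).
‖u_2‖ = 4.0000, so e_2 = (-1.0000, 0.0000).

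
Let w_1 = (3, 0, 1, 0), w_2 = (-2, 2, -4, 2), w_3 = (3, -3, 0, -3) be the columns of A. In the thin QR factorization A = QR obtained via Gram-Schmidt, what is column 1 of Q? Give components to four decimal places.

q_1 = (0.9487, 0.0000, 0.3162, 0.0000)

w_1 = (3, 0, 1, 0); ‖w_1‖ = 3.1623, so q_1 = (0.9487, 0.0000, 0.3162, 0.0000).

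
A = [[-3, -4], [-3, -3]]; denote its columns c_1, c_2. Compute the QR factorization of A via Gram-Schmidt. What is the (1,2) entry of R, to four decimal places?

r_{12} = 4.9497

e_1 = c_1/‖c_1‖ = (-3, -3)/4.2426 = (-0.7071, -0.7071).
r_{12} = e_1·c_2 = 4.9497.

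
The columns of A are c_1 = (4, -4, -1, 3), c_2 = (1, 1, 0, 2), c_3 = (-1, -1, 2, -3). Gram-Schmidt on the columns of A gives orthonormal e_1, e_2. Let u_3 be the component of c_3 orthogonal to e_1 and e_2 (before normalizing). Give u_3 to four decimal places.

u_3 = (0.5833, -0.0833, 1.9167, -0.2500)

c_1 = (4, -4, -1, 3); ‖c_1‖ = 6.4807, so e_1 = (0.6172, -0.6172, -0.1543, 0.4629).
e_1·c_2 = 0.6172·1 + (-0.6172)·1 + (-0.1543)·0 + 0.4629·2 = 0.9258.
u_2 = c_2 − 0.9258·e_1 = (0.4286, 1.5714, 0.1429, 1.5714).
‖u_2‖ = 2.2678, so e_2 = (0.1890, 0.6929, 0.0630, 0.6929).
e_1·c_3 = 0.6172·(-1) + (-0.6172)·(-1) + (-0.1543)·2 + 0.4629·(-3) = -1.6973; e_2·c_3 = 0.1890·(-1) + 0.6929·(-1) + 0.0630·2 + 0.6929·(-3) = -2.8347.
u_3 = c_3 + 1.6973·e_1 + 2.8347·e_2 = (0.5833, -0.0833, 1.9167, -0.2500).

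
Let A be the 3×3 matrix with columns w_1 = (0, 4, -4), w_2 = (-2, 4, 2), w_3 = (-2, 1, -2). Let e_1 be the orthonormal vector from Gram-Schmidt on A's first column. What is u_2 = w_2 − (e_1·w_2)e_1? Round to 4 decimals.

u_2 = (-2.0000, 3.0000, 3.0000)

w_1 = (0, 4, -4); ‖w_1‖ = 5.6569, so e_1 = (0.0000, 0.7071, -0.7071).
e_1·w_2 = 0.0000·(-2) + 0.7071·4 + (-0.7071)·2 = 1.4142.
u_2 = w_2 − 1.4142·e_1 = (-2.0000, 3.0000, 3.0000).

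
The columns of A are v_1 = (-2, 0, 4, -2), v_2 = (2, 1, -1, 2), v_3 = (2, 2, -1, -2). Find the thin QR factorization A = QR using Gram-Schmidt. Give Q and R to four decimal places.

v_1 = (-2, 0, 4, -2); ‖v_1‖ = 4.8990, so q_1 = (-0.4082, 0.0000, 0.8165, -0.4082).
q_1·v_2 = (-0.4082)·2 + 0.0000·1 + 0.8165·(-1) + (-0.4082)·2 = -2.4495.
u_2 = v_2 + 2.4495·q_1 = (1.0000, 1.0000, 1.0000, 1.0000).
‖u_2‖ = 2.0000, so q_2 = (0.5000, 0.5000, 0.5000, 0.5000).
q_1·v_3 = (-0.4082)·2 + 0.0000·2 + 0.8165·(-1) + (-0.4082)·(-2) = -0.8165; q_2·v_3 = 0.5000·2 + 0.5000·2 + 0.5000·(-1) + 0.5000·(-2) = 0.5000.
u_3 = v_3 + 0.8165·q_1 − 0.5000·q_2 = (1.4167, 1.7500, -0.5833, -2.5833).
‖u_3‖ = 3.4761, so q_3 = (0.4075, 0.5034, -0.1678, -0.7432).

Q = [[-0.4082, 0.5000, 0.4075], [0.0000, 0.5000, 0.5034], [0.8165, 0.5000, -0.1678], [-0.4082, 0.5000, -0.7432]], R = [[4.8990, -2.4495, -0.8165], [0.0000, 2.0000, 0.5000], [0.0000, 0.0000, 3.4761]]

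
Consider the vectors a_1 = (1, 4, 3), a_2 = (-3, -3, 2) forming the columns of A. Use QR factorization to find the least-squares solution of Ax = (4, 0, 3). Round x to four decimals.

x = (0.4725, -0.0794)

a_1 = (1, 4, 3); ‖a_1‖ = 5.0990, so q_1 = (0.1961, 0.7845, 0.5883).
q_1·a_2 = 0.1961·(-3) + 0.7845·(-3) + 0.5883·2 = -1.7650.
u_2 = a_2 + 1.7650·q_1 = (-2.6538, -1.6154, 3.0385).
‖u_2‖ = 4.3456, so q_2 = (-0.6107, -0.3717, 0.6992).
Qᵀb = (2.5495, -0.3452).
Back-substitute: x_2 = -0.3452/4.3456 = -0.0794.
x_1 = (2.5495 + 1.7650·(-0.0794))/5.0990 = 0.4725.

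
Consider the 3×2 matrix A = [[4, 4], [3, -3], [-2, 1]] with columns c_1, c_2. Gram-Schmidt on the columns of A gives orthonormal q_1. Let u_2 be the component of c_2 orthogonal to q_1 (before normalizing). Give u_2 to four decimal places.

u_2 = (3.3103, -3.5172, 1.3448)

c_1 = (4, 3, -2); ‖c_1‖ = 5.3852, so q_1 = (0.7428, 0.5571, -0.3714).
q_1·c_2 = 0.7428·4 + 0.5571·(-3) + (-0.3714)·1 = 0.9285.
u_2 = c_2 − 0.9285·q_1 = (3.3103, -3.5172, 1.3448).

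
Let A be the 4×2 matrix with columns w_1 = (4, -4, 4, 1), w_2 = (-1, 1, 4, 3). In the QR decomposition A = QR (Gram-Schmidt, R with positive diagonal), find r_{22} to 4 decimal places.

e_1 = w_1/‖w_1‖ = (4, -4, 4, 1)/7.0000 = (0.5714, -0.5714, 0.5714, 0.1429).
r_{12} = e_1·w_2 = 1.5714.
u_2 = w_2 − 1.5714·e_1 = (-1.8980, 1.8980, 3.1020, 2.7755).
r_{22} = ‖u_2‖ = 4.9528.

r_{22} = 4.9528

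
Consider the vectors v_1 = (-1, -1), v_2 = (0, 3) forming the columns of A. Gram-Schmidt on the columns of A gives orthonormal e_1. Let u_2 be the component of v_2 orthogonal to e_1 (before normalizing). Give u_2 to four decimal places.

u_2 = (-1.5000, 1.5000)

e_1 = v_1/‖v_1‖ = (-1, -1)/1.4142 = (-0.7071, -0.7071).
r_{12} = e_1·v_2 = -2.1213.
u_2 = v_2 + 2.1213·e_1 = (-1.5000, 1.5000).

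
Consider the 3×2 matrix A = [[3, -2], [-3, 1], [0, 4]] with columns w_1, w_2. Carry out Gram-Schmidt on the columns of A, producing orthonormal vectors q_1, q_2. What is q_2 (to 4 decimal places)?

w_1 = (3, -3, 0); ‖w_1‖ = 4.2426, so q_1 = (0.7071, -0.7071, 0.0000).
q_1·w_2 = 0.7071·(-2) + (-0.7071)·1 + 0.0000·4 = -2.1213.
u_2 = w_2 + 2.1213·q_1 = (-0.5000, -0.5000, 4.0000).
‖u_2‖ = 4.0620, so q_2 = (-0.1231, -0.1231, 0.9847).

q_2 = (-0.1231, -0.1231, 0.9847)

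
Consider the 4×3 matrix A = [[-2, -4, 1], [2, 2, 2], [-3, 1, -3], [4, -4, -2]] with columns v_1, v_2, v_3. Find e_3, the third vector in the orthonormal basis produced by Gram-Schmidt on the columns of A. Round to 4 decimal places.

v_1 = (-2, 2, -3, 4); ‖v_1‖ = 5.7446, so e_1 = (-0.3482, 0.3482, -0.5222, 0.6963).
e_1·v_2 = (-0.3482)·(-4) + 0.3482·2 + (-0.5222)·1 + 0.6963·(-4) = -1.2185.
u_2 = v_2 + 1.2185·e_1 = (-4.4242, 2.4242, 0.3636, -3.1515).
‖u_2‖ = 5.9595, so e_2 = (-0.7424, 0.4068, 0.0610, -0.5288).
e_1·v_3 = (-0.3482)·1 + 0.3482·2 + (-0.5222)·(-3) + 0.6963·(-2) = 0.5222; e_2·v_3 = (-0.7424)·1 + 0.4068·2 + 0.0610·(-3) + (-0.5288)·(-2) = 0.9458.
u_3 = v_3 − 0.5222·e_1 − 0.9458·e_2 = (1.8840, 1.4334, -2.7850, -1.8635).
‖u_3‖ = 4.1028, so e_3 = (0.4592, 0.3494, -0.6788, -0.4542).

e_3 = (0.4592, 0.3494, -0.6788, -0.4542)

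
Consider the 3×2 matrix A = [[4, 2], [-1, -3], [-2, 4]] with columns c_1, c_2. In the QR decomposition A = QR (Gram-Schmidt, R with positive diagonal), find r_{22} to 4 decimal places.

c_1 = (4, -1, -2); ‖c_1‖ = 4.5826, so e_1 = (0.8729, -0.2182, -0.4364).
e_1·c_2 = 0.8729·2 + (-0.2182)·(-3) + (-0.4364)·4 = 0.6547.
u_2 = c_2 − 0.6547·e_1 = (1.4286, -2.8571, 4.2857).
r_{22} = ‖u_2‖ = 5.3452.

r_{22} = 5.3452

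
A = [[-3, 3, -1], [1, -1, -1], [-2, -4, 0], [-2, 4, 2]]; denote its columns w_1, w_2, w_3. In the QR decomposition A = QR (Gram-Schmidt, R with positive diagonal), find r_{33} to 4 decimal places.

w_1 = (-3, 1, -2, -2); ‖w_1‖ = 4.2426, so e_1 = (-0.7071, 0.2357, -0.4714, -0.4714).
e_1·w_2 = (-0.7071)·3 + 0.2357·(-1) + (-0.4714)·(-4) + (-0.4714)·4 = -2.3570.
u_2 = w_2 + 2.3570·e_1 = (1.3333, -0.4444, -5.1111, 2.8889).
‖u_2‖ = 6.0369, so e_2 = (0.2209, -0.0736, -0.8466, 0.4785).
e_1·w_3 = (-0.7071)·(-1) + 0.2357·(-1) + (-0.4714)·0 + (-0.4714)·2 = -0.4714; e_2·w_3 = 0.2209·(-1) + (-0.0736)·(-1) + (-0.8466)·0 + 0.4785·2 = 0.8098.
u_3 = w_3 + 0.4714·e_1 − 0.8098·e_2 = (-1.5122, -0.8293, 0.4634, 1.3902).
r_{33} = ‖u_3‖ = 2.2632.

r_{33} = 2.2632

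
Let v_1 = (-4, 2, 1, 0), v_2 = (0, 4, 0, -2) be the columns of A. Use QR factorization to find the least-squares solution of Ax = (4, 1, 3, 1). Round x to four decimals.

v_1 = (-4, 2, 1, 0); ‖v_1‖ = 4.5826, so e_1 = (-0.8729, 0.4364, 0.2182, 0.0000).
e_1·v_2 = (-0.8729)·0 + 0.4364·4 + 0.2182·0 + 0.0000·(-2) = 1.7457.
u_2 = v_2 − 1.7457·e_1 = (1.5238, 3.2381, -0.3810, -2.0000).
‖u_2‖ = 4.1173, so e_2 = (0.3701, 0.7865, -0.0925, -0.4858).
Qᵀb = (-2.4004, 1.5035).
Back-substitute: x_2 = 1.5035/4.1173 = 0.3652.
x_1 = (-2.4004 − 1.7457·0.3652)/4.5826 = -0.6629.

x = (-0.6629, 0.3652)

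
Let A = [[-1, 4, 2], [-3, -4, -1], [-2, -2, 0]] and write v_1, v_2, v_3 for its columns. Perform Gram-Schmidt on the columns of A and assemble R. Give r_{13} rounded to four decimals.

e_1 = v_1/‖v_1‖ = (-1, -3, -2)/3.7417 = (-0.2673, -0.8018, -0.5345).
r_{13} = e_1·v_3 = 0.2673.

r_{13} = 0.2673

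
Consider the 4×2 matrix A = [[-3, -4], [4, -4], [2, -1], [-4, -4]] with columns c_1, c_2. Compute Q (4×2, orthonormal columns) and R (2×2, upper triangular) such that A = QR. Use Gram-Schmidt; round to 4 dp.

e_1 = c_1/‖c_1‖ = (-3, 4, 2, -4)/6.7082 = (-0.4472, 0.5963, 0.2981, -0.5963).
r_{12} = e_1·c_2 = 1.4907.
u_2 = c_2 − 1.4907·e_1 = (-3.3333, -4.8889, -1.4444, -3.1111).
‖u_2‖ = 6.8394, so e_2 = (-0.4874, -0.7148, -0.2112, -0.4549).

Q = [[-0.4472, -0.4874], [0.5963, -0.7148], [0.2981, -0.2112], [-0.5963, -0.4549]], R = [[6.7082, 1.4907], [0.0000, 6.8394]]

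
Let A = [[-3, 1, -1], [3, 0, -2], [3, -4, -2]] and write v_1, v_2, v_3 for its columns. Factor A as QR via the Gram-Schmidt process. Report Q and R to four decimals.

Q = [[-0.5774, -0.2265, -0.7845], [0.5774, 0.5661, -0.5883], [0.5774, -0.7926, -0.1961]], R = [[5.1962, -2.8868, -1.7321], [0.0000, 2.9439, 0.6794], [0.0000, 0.0000, 2.3534]]

q_1 = v_1/‖v_1‖ = (-3, 3, 3)/5.1962 = (-0.5774, 0.5774, 0.5774).
r_{12} = q_1·v_2 = -2.8868.
u_2 = v_2 + 2.8868·q_1 = (-0.6667, 1.6667, -2.3333).
‖u_2‖ = 2.9439, so q_2 = (-0.2265, 0.5661, -0.7926).
r_{13} = q_1·v_3 = -1.7321; r_{23} = q_2·v_3 = 0.6794.
u_3 = v_3 + 1.7321·q_1 − 0.6794·q_2 = (-1.8462, -1.3846, -0.4615).
‖u_3‖ = 2.3534, so q_3 = (-0.7845, -0.5883, -0.1961).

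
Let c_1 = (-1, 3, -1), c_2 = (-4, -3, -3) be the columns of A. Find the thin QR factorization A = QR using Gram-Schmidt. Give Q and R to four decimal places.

q_1 = c_1/‖c_1‖ = (-1, 3, -1)/3.3166 = (-0.3015, 0.9045, -0.3015).
r_{12} = q_1·c_2 = -0.6030.
u_2 = c_2 + 0.6030·q_1 = (-4.1818, -2.4545, -3.1818).
‖u_2‖ = 5.7997, so q_2 = (-0.7210, -0.4232, -0.5486).

Q = [[-0.3015, -0.7210], [0.9045, -0.4232], [-0.3015, -0.5486]], R = [[3.3166, -0.6030], [0.0000, 5.7997]]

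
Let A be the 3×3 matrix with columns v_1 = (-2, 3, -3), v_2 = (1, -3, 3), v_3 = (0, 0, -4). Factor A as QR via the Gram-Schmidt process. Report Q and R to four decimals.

Q = [[-0.4264, -0.9045, 0.0000], [0.6396, -0.3015, -0.7071], [-0.6396, 0.3015, -0.7071]], R = [[4.6904, -4.2640, 2.5584], [0.0000, 0.9045, -1.2060], [0.0000, 0.0000, 2.8284]]

e_1 = v_1/‖v_1‖ = (-2, 3, -3)/4.6904 = (-0.4264, 0.6396, -0.6396).
r_{12} = e_1·v_2 = -4.2640.
u_2 = v_2 + 4.2640·e_1 = (-0.8182, -0.2727, 0.2727).
‖u_2‖ = 0.9045, so e_2 = (-0.9045, -0.3015, 0.3015).
r_{13} = e_1·v_3 = 2.5584; r_{23} = e_2·v_3 = -1.2060.
u_3 = v_3 − 2.5584·e_1 + 1.2060·e_2 = (0.0000, -2.0000, -2.0000).
‖u_3‖ = 2.8284, so e_3 = (0.0000, -0.7071, -0.7071).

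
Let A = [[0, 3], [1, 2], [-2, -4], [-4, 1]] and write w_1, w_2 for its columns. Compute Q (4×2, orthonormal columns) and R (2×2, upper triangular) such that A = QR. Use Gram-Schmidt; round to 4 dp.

q_1 = w_1/‖w_1‖ = (0, 1, -2, -4)/4.5826 = (0.0000, 0.2182, -0.4364, -0.8729).
r_{12} = q_1·w_2 = 1.3093.
u_2 = w_2 − 1.3093·q_1 = (3.0000, 1.7143, -3.4286, 2.1429).
‖u_2‖ = 5.3184, so q_2 = (0.5641, 0.3223, -0.6447, 0.4029).

Q = [[0.0000, 0.5641], [0.2182, 0.3223], [-0.4364, -0.6447], [-0.8729, 0.4029]], R = [[4.5826, 1.3093], [0.0000, 5.3184]]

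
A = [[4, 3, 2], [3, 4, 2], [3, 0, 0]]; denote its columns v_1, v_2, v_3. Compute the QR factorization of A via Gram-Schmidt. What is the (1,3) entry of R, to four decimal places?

r_{13} = 2.4010

v_1 = (4, 3, 3); ‖v_1‖ = 5.8310, so q_1 = (0.6860, 0.5145, 0.5145).
r_{13} = q_1·v_3 = 2.4010.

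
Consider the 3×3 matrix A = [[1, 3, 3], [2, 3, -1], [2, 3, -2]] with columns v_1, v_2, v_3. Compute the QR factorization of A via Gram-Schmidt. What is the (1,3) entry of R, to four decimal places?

r_{13} = -1.0000

v_1 = (1, 2, 2); ‖v_1‖ = 3.0000, so q_1 = (0.3333, 0.6667, 0.6667).
r_{13} = q_1·v_3 = -1.0000.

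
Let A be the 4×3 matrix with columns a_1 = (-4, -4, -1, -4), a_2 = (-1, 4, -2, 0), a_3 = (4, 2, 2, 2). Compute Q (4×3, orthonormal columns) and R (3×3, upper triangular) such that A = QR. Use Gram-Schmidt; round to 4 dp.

Q = [[-0.5714, -0.4171, 0.4095], [-0.5714, 0.7312, 0.2851], [-0.1429, -0.5062, 0.3654], [-0.5714, -0.1875, -0.7859]], R = [[7.0000, -1.4286, -4.8571], [0.0000, 4.3542, -1.5936], [0.0000, 0.0000, 1.3670]]

a_1 = (-4, -4, -1, -4); ‖a_1‖ = 7.0000, so q_1 = (-0.5714, -0.5714, -0.1429, -0.5714).
q_1·a_2 = (-0.5714)·(-1) + (-0.5714)·4 + (-0.1429)·(-2) + (-0.5714)·0 = -1.4286.
u_2 = a_2 + 1.4286·q_1 = (-1.8163, 3.1837, -2.2041, -0.8163).
‖u_2‖ = 4.3542, so q_2 = (-0.4171, 0.7312, -0.5062, -0.1875).
q_1·a_3 = (-0.5714)·4 + (-0.5714)·2 + (-0.1429)·2 + (-0.5714)·2 = -4.8571; q_2·a_3 = (-0.4171)·4 + 0.7312·2 + (-0.5062)·2 + (-0.1875)·2 = -1.5936.
u_3 = a_3 + 4.8571·q_1 + 1.5936·q_2 = (0.5597, 0.3897, 0.4995, -1.0743).
‖u_3‖ = 1.3670, so q_3 = (0.4095, 0.2851, 0.3654, -0.7859).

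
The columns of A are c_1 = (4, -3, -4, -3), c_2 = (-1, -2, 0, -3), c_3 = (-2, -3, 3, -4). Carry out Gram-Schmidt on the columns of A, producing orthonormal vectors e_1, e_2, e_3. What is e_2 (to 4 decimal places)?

e_2 = (-0.5525, -0.3938, 0.2586, -0.6876)

c_1 = (4, -3, -4, -3); ‖c_1‖ = 7.0711, so e_1 = (0.5657, -0.4243, -0.5657, -0.4243).
e_1·c_2 = 0.5657·(-1) + (-0.4243)·(-2) + (-0.5657)·0 + (-0.4243)·(-3) = 1.5556.
u_2 = c_2 − 1.5556·e_1 = (-1.8800, -1.3400, 0.8800, -2.3400).
‖u_2‖ = 3.4029, so e_2 = (-0.5525, -0.3938, 0.2586, -0.6876).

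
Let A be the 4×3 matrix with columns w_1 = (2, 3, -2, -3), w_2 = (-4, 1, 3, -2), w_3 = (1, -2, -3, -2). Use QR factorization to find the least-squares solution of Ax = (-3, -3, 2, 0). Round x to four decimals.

e_1 = w_1/‖w_1‖ = (2, 3, -2, -3)/5.0990 = (0.3922, 0.5883, -0.3922, -0.5883).
r_{12} = e_1·w_2 = -0.9806.
u_2 = w_2 + 0.9806·e_1 = (-3.6154, 1.5769, 2.6154, -2.5769).
‖u_2‖ = 5.3887, so e_2 = (-0.6709, 0.2926, 0.4853, -0.4782).
r_{13} = e_1·w_3 = 1.5689; r_{23} = e_2·w_3 = -1.7558.
u_3 = w_3 − 1.5689·e_1 + 1.7558·e_2 = (-0.7934, -2.4093, -1.5325, -1.9166).
‖u_3‖ = 3.5293, so e_3 = (-0.2248, -0.6827, -0.4342, -0.5430).
Qᵀb = (-3.7262, 2.1055, 1.8539).
Back-substitute: x_3 = 1.8539/3.5293 = 0.5253.
x_2 = (2.1055 + 1.7558·0.5253)/5.3887 = 0.5619.
x_1 = (-3.7262 + 0.9806·0.5619 − 1.5689·0.5253)/5.0990 = -0.7843.

x = (-0.7843, 0.5619, 0.5253)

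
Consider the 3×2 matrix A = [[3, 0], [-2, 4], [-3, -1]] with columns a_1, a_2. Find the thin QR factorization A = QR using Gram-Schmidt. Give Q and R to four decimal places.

a_1 = (3, -2, -3); ‖a_1‖ = 4.6904, so q_1 = (0.6396, -0.4264, -0.6396).
q_1·a_2 = 0.6396·0 + (-0.4264)·4 + (-0.6396)·(-1) = -1.0660.
u_2 = a_2 + 1.0660·q_1 = (0.6818, 3.5455, -1.6818).
‖u_2‖ = 3.9829, so q_2 = (0.1712, 0.8902, -0.4223).

Q = [[0.6396, 0.1712], [-0.4264, 0.8902], [-0.6396, -0.4223]], R = [[4.6904, -1.0660], [0.0000, 3.9829]]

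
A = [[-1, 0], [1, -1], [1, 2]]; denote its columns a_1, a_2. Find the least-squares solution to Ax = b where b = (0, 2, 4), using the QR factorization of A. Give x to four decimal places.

a_1 = (-1, 1, 1); ‖a_1‖ = 1.7321, so e_1 = (-0.5774, 0.5774, 0.5774).
e_1·a_2 = (-0.5774)·0 + 0.5774·(-1) + 0.5774·2 = 0.5774.
u_2 = a_2 − 0.5774·e_1 = (0.3333, -1.3333, 1.6667).
‖u_2‖ = 2.1602, so e_2 = (0.1543, -0.6172, 0.7715).
Qᵀb = (3.4641, 1.8516).
Back-substitute: x_2 = 1.8516/2.1602 = 0.8571.
x_1 = (3.4641 − 0.5774·0.8571)/1.7321 = 1.7143.

x = (1.7143, 0.8571)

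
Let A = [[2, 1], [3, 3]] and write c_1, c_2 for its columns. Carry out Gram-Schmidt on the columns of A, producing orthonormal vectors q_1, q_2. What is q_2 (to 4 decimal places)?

q_2 = (-0.8321, 0.5547)

q_1 = c_1/‖c_1‖ = (2, 3)/3.6056 = (0.5547, 0.8321).
r_{12} = q_1·c_2 = 3.0509.
u_2 = c_2 − 3.0509·q_1 = (-0.6923, 0.4615).
‖u_2‖ = 0.8321, so q_2 = (-0.8321, 0.5547).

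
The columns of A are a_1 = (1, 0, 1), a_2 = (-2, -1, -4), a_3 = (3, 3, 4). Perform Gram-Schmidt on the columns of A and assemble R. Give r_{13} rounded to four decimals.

a_1 = (1, 0, 1); ‖a_1‖ = 1.4142, so e_1 = (0.7071, 0.0000, 0.7071).
r_{13} = e_1·a_3 = 4.9497.

r_{13} = 4.9497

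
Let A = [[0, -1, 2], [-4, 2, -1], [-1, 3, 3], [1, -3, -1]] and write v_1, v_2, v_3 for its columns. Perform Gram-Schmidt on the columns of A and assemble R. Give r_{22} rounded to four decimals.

e_1 = v_1/‖v_1‖ = (0, -4, -1, 1)/4.2426 = (0.0000, -0.9428, -0.2357, 0.2357).
r_{12} = e_1·v_2 = -3.2998.
u_2 = v_2 + 3.2998·e_1 = (-1.0000, -1.1111, 2.2222, -2.2222).
r_{22} = ‖u_2‖ = 3.4801.

r_{22} = 3.4801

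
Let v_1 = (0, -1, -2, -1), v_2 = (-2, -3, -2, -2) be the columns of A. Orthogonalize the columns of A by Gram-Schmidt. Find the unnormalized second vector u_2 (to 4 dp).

v_1 = (0, -1, -2, -1); ‖v_1‖ = 2.4495, so e_1 = (0.0000, -0.4082, -0.8165, -0.4082).
e_1·v_2 = 0.0000·(-2) + (-0.4082)·(-3) + (-0.8165)·(-2) + (-0.4082)·(-2) = 3.6742.
u_2 = v_2 − 3.6742·e_1 = (-2.0000, -1.5000, 1.0000, -0.5000).

u_2 = (-2.0000, -1.5000, 1.0000, -0.5000)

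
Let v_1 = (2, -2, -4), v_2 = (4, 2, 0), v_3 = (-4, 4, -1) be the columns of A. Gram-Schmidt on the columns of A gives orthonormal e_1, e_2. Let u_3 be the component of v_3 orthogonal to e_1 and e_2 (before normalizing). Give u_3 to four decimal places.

v_1 = (2, -2, -4); ‖v_1‖ = 4.8990, so e_1 = (0.4082, -0.4082, -0.8165).
e_1·v_2 = 0.4082·4 + (-0.4082)·2 + (-0.8165)·0 = 0.8165.
u_2 = v_2 − 0.8165·e_1 = (3.6667, 2.3333, 0.6667).
‖u_2‖ = 4.3970, so e_2 = (0.8339, 0.5307, 0.1516).
e_1·v_3 = 0.4082·(-4) + (-0.4082)·4 + (-0.8165)·(-1) = -2.4495; e_2·v_3 = 0.8339·(-4) + 0.5307·4 + 0.1516·(-1) = -1.3646.
u_3 = v_3 + 2.4495·e_1 + 1.3646·e_2 = (-1.8621, 3.7241, -2.7931).

u_3 = (-1.8621, 3.7241, -2.7931)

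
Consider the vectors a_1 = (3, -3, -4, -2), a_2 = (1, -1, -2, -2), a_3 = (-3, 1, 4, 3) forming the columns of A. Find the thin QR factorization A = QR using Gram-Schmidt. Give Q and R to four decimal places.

e_1 = a_1/‖a_1‖ = (3, -3, -4, -2)/6.1644 = (0.4867, -0.4867, -0.6489, -0.3244).
r_{12} = e_1·a_2 = 2.9200.
u_2 = a_2 − 2.9200·e_1 = (-0.4211, 0.4211, -0.1053, -1.0526).
‖u_2‖ = 1.2140, so e_2 = (-0.3468, 0.3468, -0.0867, -0.8671).
r_{13} = e_1·a_3 = -5.5155; r_{23} = e_2·a_3 = -1.5608.
u_3 = a_3 + 5.5155·e_1 + 1.5608·e_2 = (-0.8571, -1.1429, 0.2857, -0.1429).
‖u_3‖ = 1.4639, so e_3 = (-0.5855, -0.7807, 0.1952, -0.0976).

Q = [[0.4867, -0.3468, -0.5855], [-0.4867, 0.3468, -0.7807], [-0.6489, -0.0867, 0.1952], [-0.3244, -0.8671, -0.0976]], R = [[6.1644, 2.9200, -5.5155], [0.0000, 1.2140, -1.5608], [0.0000, 0.0000, 1.4639]]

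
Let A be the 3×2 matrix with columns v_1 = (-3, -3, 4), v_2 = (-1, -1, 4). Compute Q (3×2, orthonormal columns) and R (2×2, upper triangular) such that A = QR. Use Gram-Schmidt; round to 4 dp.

Q = [[-0.5145, 0.4851], [-0.5145, 0.4851], [0.6860, 0.7276]], R = [[5.8310, 3.7730], [0.0000, 1.9403]]

e_1 = v_1/‖v_1‖ = (-3, -3, 4)/5.8310 = (-0.5145, -0.5145, 0.6860).
r_{12} = e_1·v_2 = 3.7730.
u_2 = v_2 − 3.7730·e_1 = (0.9412, 0.9412, 1.4118).
‖u_2‖ = 1.9403, so e_2 = (0.4851, 0.4851, 0.7276).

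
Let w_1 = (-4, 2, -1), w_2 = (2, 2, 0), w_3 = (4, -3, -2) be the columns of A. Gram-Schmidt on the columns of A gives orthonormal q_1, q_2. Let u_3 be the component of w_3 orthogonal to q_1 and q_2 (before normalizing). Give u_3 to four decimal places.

u_3 = (0.5000, -0.5000, -3.0000)

w_1 = (-4, 2, -1); ‖w_1‖ = 4.5826, so q_1 = (-0.8729, 0.4364, -0.2182).
q_1·w_2 = (-0.8729)·2 + 0.4364·2 + (-0.2182)·0 = -0.8729.
u_2 = w_2 + 0.8729·q_1 = (1.2381, 2.3810, -0.1905).
‖u_2‖ = 2.6904, so q_2 = (0.4602, 0.8850, -0.0708).
q_1·w_3 = (-0.8729)·4 + 0.4364·(-3) + (-0.2182)·(-2) = -4.3644; q_2·w_3 = 0.4602·4 + 0.8850·(-3) + (-0.0708)·(-2) = -0.6726.
u_3 = w_3 + 4.3644·q_1 + 0.6726·q_2 = (0.5000, -0.5000, -3.0000).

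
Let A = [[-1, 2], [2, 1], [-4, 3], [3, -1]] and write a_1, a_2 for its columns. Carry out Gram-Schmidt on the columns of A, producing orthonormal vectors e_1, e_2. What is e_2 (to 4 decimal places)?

a_1 = (-1, 2, -4, 3); ‖a_1‖ = 5.4772, so e_1 = (-0.1826, 0.3651, -0.7303, 0.5477).
e_1·a_2 = (-0.1826)·2 + 0.3651·1 + (-0.7303)·3 + 0.5477·(-1) = -2.7386.
u_2 = a_2 + 2.7386·e_1 = (1.5000, 2.0000, 1.0000, 0.5000).
‖u_2‖ = 2.7386, so e_2 = (0.5477, 0.7303, 0.3651, 0.1826).

e_2 = (0.5477, 0.7303, 0.3651, 0.1826)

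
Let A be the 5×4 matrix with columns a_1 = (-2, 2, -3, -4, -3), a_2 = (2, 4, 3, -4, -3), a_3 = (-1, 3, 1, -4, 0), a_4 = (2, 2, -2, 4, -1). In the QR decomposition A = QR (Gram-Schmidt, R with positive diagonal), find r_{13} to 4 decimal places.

a_1 = (-2, 2, -3, -4, -3); ‖a_1‖ = 6.4807, so q_1 = (-0.3086, 0.3086, -0.4629, -0.6172, -0.4629).
r_{13} = q_1·a_3 = 3.2404.

r_{13} = 3.2404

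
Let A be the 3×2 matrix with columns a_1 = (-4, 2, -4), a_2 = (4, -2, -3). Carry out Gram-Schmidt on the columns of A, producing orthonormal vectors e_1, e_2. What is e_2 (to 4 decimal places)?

e_2 = (0.5963, -0.2981, -0.7454)

a_1 = (-4, 2, -4); ‖a_1‖ = 6.0000, so e_1 = (-0.6667, 0.3333, -0.6667).
e_1·a_2 = (-0.6667)·4 + 0.3333·(-2) + (-0.6667)·(-3) = -1.3333.
u_2 = a_2 + 1.3333·e_1 = (3.1111, -1.5556, -3.8889).
‖u_2‖ = 5.2175, so e_2 = (0.5963, -0.2981, -0.7454).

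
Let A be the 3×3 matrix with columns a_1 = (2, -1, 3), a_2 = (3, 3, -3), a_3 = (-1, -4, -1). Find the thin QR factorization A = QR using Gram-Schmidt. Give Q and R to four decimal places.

q_1 = a_1/‖a_1‖ = (2, -1, 3)/3.7417 = (0.5345, -0.2673, 0.8018).
r_{12} = q_1·a_2 = -1.6036.
u_2 = a_2 + 1.6036·q_1 = (3.8571, 2.5714, -1.7143).
‖u_2‖ = 4.9425, so q_2 = (0.7804, 0.5203, -0.3468).
r_{13} = q_1·a_3 = -0.2673; r_{23} = q_2·a_3 = -2.5146.
u_3 = a_3 + 0.2673·q_1 + 2.5146·q_2 = (1.1053, -2.7632, -1.6579).
‖u_3‖ = 3.4066, so q_3 = (0.3244, -0.8111, -0.4867).

Q = [[0.5345, 0.7804, 0.3244], [-0.2673, 0.5203, -0.8111], [0.8018, -0.3468, -0.4867]], R = [[3.7417, -1.6036, -0.2673], [0.0000, 4.9425, -2.5146], [0.0000, 0.0000, 3.4066]]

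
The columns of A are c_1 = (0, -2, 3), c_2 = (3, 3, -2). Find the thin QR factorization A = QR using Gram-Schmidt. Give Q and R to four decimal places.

q_1 = c_1/‖c_1‖ = (0, -2, 3)/3.6056 = (0.0000, -0.5547, 0.8321).
r_{12} = q_1·c_2 = -3.3282.
u_2 = c_2 + 3.3282·q_1 = (3.0000, 1.1538, 0.7692).
‖u_2‖ = 3.3050, so q_2 = (0.9077, 0.3491, 0.2327).

Q = [[0.0000, 0.9077], [-0.5547, 0.3491], [0.8321, 0.2327]], R = [[3.6056, -3.3282], [0.0000, 3.3050]]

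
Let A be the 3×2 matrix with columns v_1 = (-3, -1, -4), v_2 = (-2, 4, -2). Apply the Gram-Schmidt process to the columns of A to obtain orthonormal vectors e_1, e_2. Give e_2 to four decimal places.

e_2 = (-0.1885, 0.9767, -0.1028)

v_1 = (-3, -1, -4); ‖v_1‖ = 5.0990, so e_1 = (-0.5883, -0.1961, -0.7845).
e_1·v_2 = (-0.5883)·(-2) + (-0.1961)·4 + (-0.7845)·(-2) = 1.9612.
u_2 = v_2 − 1.9612·e_1 = (-0.8462, 4.3846, -0.4615).
‖u_2‖ = 4.4893, so e_2 = (-0.1885, 0.9767, -0.1028).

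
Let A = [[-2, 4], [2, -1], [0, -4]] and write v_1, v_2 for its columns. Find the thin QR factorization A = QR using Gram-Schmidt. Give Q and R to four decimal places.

Q = [[-0.7071, 0.3313], [0.7071, 0.3313], [0.0000, -0.8835]], R = [[2.8284, -3.5355], [0.0000, 4.5277]]

v_1 = (-2, 2, 0); ‖v_1‖ = 2.8284, so e_1 = (-0.7071, 0.7071, 0.0000).
e_1·v_2 = (-0.7071)·4 + 0.7071·(-1) + 0.0000·(-4) = -3.5355.
u_2 = v_2 + 3.5355·e_1 = (1.5000, 1.5000, -4.0000).
‖u_2‖ = 4.5277, so e_2 = (0.3313, 0.3313, -0.8835).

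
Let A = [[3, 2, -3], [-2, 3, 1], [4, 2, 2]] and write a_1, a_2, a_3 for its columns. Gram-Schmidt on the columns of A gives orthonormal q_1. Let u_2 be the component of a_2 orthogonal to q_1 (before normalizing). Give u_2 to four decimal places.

u_2 = (1.1724, 3.5517, 0.8966)

a_1 = (3, -2, 4); ‖a_1‖ = 5.3852, so q_1 = (0.5571, -0.3714, 0.7428).
q_1·a_2 = 0.5571·2 + (-0.3714)·3 + 0.7428·2 = 1.4856.
u_2 = a_2 − 1.4856·q_1 = (1.1724, 3.5517, 0.8966).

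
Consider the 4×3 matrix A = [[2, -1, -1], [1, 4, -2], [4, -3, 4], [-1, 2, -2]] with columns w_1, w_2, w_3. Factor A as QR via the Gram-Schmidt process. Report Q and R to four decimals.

w_1 = (2, 1, 4, -1); ‖w_1‖ = 4.6904, so e_1 = (0.4264, 0.2132, 0.8528, -0.2132).
e_1·w_2 = 0.4264·(-1) + 0.2132·4 + 0.8528·(-3) + (-0.2132)·2 = -2.5584.
u_2 = w_2 + 2.5584·e_1 = (0.0909, 4.5455, -0.8182, 1.4545).
‖u_2‖ = 4.8430, so e_2 = (0.0188, 0.9386, -0.1689, 0.3003).
e_1·w_3 = 0.4264·(-1) + 0.2132·(-2) + 0.8528·4 + (-0.2132)·(-2) = 2.9848; e_2·w_3 = 0.0188·(-1) + 0.9386·(-2) + (-0.1689)·4 + 0.3003·(-2) = -3.1723.
u_3 = w_3 − 2.9848·e_1 + 3.1723·e_2 = (-2.2132, 0.3411, 0.9186, -0.4109).
‖u_3‖ = 2.4550, so e_3 = (-0.9015, 0.1389, 0.3742, -0.1674).

Q = [[0.4264, 0.0188, -0.9015], [0.2132, 0.9386, 0.1389], [0.8528, -0.1689, 0.3742], [-0.2132, 0.3003, -0.1674]], R = [[4.6904, -2.5584, 2.9848], [0.0000, 4.8430, -3.1723], [0.0000, 0.0000, 2.4550]]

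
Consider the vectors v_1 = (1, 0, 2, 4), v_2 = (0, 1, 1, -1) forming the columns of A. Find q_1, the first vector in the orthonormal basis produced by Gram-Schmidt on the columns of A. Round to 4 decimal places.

q_1 = (0.2182, 0.0000, 0.4364, 0.8729)

v_1 = (1, 0, 2, 4); ‖v_1‖ = 4.5826, so q_1 = (0.2182, 0.0000, 0.4364, 0.8729).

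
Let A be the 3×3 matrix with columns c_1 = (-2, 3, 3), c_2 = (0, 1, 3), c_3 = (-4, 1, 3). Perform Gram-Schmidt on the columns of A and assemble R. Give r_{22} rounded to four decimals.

r_{22} = 1.8586

c_1 = (-2, 3, 3); ‖c_1‖ = 4.6904, so q_1 = (-0.4264, 0.6396, 0.6396).
q_1·c_2 = (-0.4264)·0 + 0.6396·1 + 0.6396·3 = 2.5584.
u_2 = c_2 − 2.5584·q_1 = (1.0909, -0.6364, 1.3636).
r_{22} = ‖u_2‖ = 1.8586.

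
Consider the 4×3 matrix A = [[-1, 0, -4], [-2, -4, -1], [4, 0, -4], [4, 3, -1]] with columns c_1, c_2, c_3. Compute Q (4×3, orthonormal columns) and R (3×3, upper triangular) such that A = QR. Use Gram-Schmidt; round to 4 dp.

Q = [[-0.1644, 0.1435, -0.9699], [-0.3288, -0.7749, 0.0012], [0.6576, -0.5740, -0.2435], [0.6576, 0.2224, 0.0016]], R = [[6.0828, 3.2880, -2.3016], [0.0000, 3.7669, 2.2745], [0.0000, 0.0000, 4.8507]]

c_1 = (-1, -2, 4, 4); ‖c_1‖ = 6.0828, so e_1 = (-0.1644, -0.3288, 0.6576, 0.6576).
e_1·c_2 = (-0.1644)·0 + (-0.3288)·(-4) + 0.6576·0 + 0.6576·3 = 3.2880.
u_2 = c_2 − 3.2880·e_1 = (0.5405, -2.9189, -2.1622, 0.8378).
‖u_2‖ = 3.7669, so e_2 = (0.1435, -0.7749, -0.5740, 0.2224).
e_1·c_3 = (-0.1644)·(-4) + (-0.3288)·(-1) + 0.6576·(-4) + 0.6576·(-1) = -2.3016; e_2·c_3 = 0.1435·(-4) + (-0.7749)·(-1) + (-0.5740)·(-4) + 0.2224·(-1) = 2.2745.
u_3 = c_3 + 2.3016·e_1 − 2.2745·e_2 = (-4.7048, 0.0057, -1.1810, 0.0076).
‖u_3‖ = 4.8507, so e_3 = (-0.9699, 0.0012, -0.2435, 0.0016).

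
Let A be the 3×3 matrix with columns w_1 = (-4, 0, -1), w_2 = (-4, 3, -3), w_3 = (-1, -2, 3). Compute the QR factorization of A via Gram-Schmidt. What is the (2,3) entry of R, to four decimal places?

r_{23} = -3.3917

q_1 = w_1/‖w_1‖ = (-4, 0, -1)/4.1231 = (-0.9701, 0.0000, -0.2425).
r_{12} = q_1·w_2 = 4.6082.
u_2 = w_2 − 4.6082·q_1 = (0.4706, 3.0000, -1.8824).
‖u_2‖ = 3.5728, so q_2 = (0.1317, 0.8397, -0.5269).
r_{23} = q_2·w_3 = -3.3917.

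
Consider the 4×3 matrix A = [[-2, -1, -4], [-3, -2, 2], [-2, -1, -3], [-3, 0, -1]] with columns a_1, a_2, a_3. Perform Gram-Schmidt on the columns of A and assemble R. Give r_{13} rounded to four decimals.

r_{13} = 2.1573

a_1 = (-2, -3, -2, -3); ‖a_1‖ = 5.0990, so q_1 = (-0.3922, -0.5883, -0.3922, -0.5883).
r_{13} = q_1·a_3 = 2.1573.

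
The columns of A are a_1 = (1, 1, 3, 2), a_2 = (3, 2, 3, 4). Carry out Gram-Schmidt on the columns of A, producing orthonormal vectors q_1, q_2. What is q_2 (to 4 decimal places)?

q_2 = (0.6404, 0.2227, -0.5847, 0.4455)

a_1 = (1, 1, 3, 2); ‖a_1‖ = 3.8730, so q_1 = (0.2582, 0.2582, 0.7746, 0.5164).
q_1·a_2 = 0.2582·3 + 0.2582·2 + 0.7746·3 + 0.5164·4 = 5.6804.
u_2 = a_2 − 5.6804·q_1 = (1.5333, 0.5333, -1.4000, 1.0667).
‖u_2‖ = 2.3944, so q_2 = (0.6404, 0.2227, -0.5847, 0.4455).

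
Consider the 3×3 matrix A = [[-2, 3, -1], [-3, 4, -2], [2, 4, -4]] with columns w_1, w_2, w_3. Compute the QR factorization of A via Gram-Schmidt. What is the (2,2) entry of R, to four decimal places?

r_{22} = 5.9260

w_1 = (-2, -3, 2); ‖w_1‖ = 4.1231, so e_1 = (-0.4851, -0.7276, 0.4851).
e_1·w_2 = (-0.4851)·3 + (-0.7276)·4 + 0.4851·4 = -2.4254.
u_2 = w_2 + 2.4254·e_1 = (1.8235, 2.2353, 5.1765).
r_{22} = ‖u_2‖ = 5.9260.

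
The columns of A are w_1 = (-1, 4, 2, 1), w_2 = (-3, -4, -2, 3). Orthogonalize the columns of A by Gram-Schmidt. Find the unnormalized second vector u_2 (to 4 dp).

u_2 = (-3.6364, -1.4545, -0.7273, 3.6364)

w_1 = (-1, 4, 2, 1); ‖w_1‖ = 4.6904, so q_1 = (-0.2132, 0.8528, 0.4264, 0.2132).
q_1·w_2 = (-0.2132)·(-3) + 0.8528·(-4) + 0.4264·(-2) + 0.2132·3 = -2.9848.
u_2 = w_2 + 2.9848·q_1 = (-3.6364, -1.4545, -0.7273, 3.6364).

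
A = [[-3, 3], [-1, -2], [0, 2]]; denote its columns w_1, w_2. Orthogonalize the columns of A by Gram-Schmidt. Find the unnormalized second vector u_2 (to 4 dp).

e_1 = w_1/‖w_1‖ = (-3, -1, 0)/3.1623 = (-0.9487, -0.3162, 0.0000).
r_{12} = e_1·w_2 = -2.2136.
u_2 = w_2 + 2.2136·e_1 = (0.9000, -2.7000, 2.0000).

u_2 = (0.9000, -2.7000, 2.0000)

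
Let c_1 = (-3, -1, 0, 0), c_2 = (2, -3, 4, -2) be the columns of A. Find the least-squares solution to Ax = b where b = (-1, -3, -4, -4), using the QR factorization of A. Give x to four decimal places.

c_1 = (-3, -1, 0, 0); ‖c_1‖ = 3.1623, so q_1 = (-0.9487, -0.3162, 0.0000, 0.0000).
q_1·c_2 = (-0.9487)·2 + (-0.3162)·(-3) + 0.0000·4 + 0.0000·(-2) = -0.9487.
u_2 = c_2 + 0.9487·q_1 = (1.1000, -3.3000, 4.0000, -2.0000).
‖u_2‖ = 5.6657, so q_2 = (0.1942, -0.5825, 0.7060, -0.3530).
Qᵀb = (1.8974, 0.1412).
Back-substitute: x_2 = 0.1412/5.6657 = 0.0249.
x_1 = (1.8974 + 0.9487·0.0249)/3.1623 = 0.6075.

x = (0.6075, 0.0249)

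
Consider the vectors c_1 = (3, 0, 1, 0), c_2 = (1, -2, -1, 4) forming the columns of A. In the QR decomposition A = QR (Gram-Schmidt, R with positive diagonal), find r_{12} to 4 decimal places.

c_1 = (3, 0, 1, 0); ‖c_1‖ = 3.1623, so q_1 = (0.9487, 0.0000, 0.3162, 0.0000).
r_{12} = q_1·c_2 = 0.6325.

r_{12} = 0.6325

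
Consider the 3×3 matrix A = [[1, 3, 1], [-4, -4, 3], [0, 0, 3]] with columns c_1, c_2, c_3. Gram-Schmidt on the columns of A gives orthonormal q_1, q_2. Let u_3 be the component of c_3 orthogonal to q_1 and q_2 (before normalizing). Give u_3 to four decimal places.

u_3 = (0.0000, 0.0000, 3.0000)

c_1 = (1, -4, 0); ‖c_1‖ = 4.1231, so q_1 = (0.2425, -0.9701, 0.0000).
q_1·c_2 = 0.2425·3 + (-0.9701)·(-4) + 0.0000·0 = 4.6082.
u_2 = c_2 − 4.6082·q_1 = (1.8824, 0.4706, 0.0000).
‖u_2‖ = 1.9403, so q_2 = (0.9701, 0.2425, 0.0000).
q_1·c_3 = 0.2425·1 + (-0.9701)·3 + 0.0000·3 = -2.6679; q_2·c_3 = 0.9701·1 + 0.2425·3 + 0.0000·3 = 1.6977.
u_3 = c_3 + 2.6679·q_1 − 1.6977·q_2 = (0.0000, 0.0000, 3.0000).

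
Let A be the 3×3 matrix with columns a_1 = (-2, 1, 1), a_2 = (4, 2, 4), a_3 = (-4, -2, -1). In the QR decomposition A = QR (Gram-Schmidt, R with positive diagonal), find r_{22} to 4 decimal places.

r_{22} = 5.9442

q_1 = a_1/‖a_1‖ = (-2, 1, 1)/2.4495 = (-0.8165, 0.4082, 0.4082).
r_{12} = q_1·a_2 = -0.8165.
u_2 = a_2 + 0.8165·q_1 = (3.3333, 2.3333, 4.3333).
r_{22} = ‖u_2‖ = 5.9442.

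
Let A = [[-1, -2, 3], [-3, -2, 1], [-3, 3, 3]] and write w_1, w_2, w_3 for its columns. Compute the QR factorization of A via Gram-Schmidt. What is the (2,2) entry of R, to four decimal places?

w_1 = (-1, -3, -3); ‖w_1‖ = 4.3589, so e_1 = (-0.2294, -0.6882, -0.6882).
e_1·w_2 = (-0.2294)·(-2) + (-0.6882)·(-2) + (-0.6882)·3 = -0.2294.
u_2 = w_2 + 0.2294·e_1 = (-2.0526, -2.1579, 2.8421).
r_{22} = ‖u_2‖ = 4.1167.

r_{22} = 4.1167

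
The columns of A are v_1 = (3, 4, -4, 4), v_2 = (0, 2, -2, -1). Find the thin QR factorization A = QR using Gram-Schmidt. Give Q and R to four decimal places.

Q = [[0.3974, -0.2482], [0.5298, 0.4551], [-0.5298, -0.4551], [0.5298, -0.7240]], R = [[7.5498, 1.5894], [0.0000, 2.5443]]

q_1 = v_1/‖v_1‖ = (3, 4, -4, 4)/7.5498 = (0.3974, 0.5298, -0.5298, 0.5298).
r_{12} = q_1·v_2 = 1.5894.
u_2 = v_2 − 1.5894·q_1 = (-0.6316, 1.1579, -1.1579, -1.8421).
‖u_2‖ = 2.5443, so q_2 = (-0.2482, 0.4551, -0.4551, -0.7240).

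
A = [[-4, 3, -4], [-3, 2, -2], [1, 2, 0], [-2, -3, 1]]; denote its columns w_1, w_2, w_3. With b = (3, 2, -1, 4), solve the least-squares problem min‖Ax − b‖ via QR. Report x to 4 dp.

x = (-1.3308, -0.1231, 0.5846)

q_1 = w_1/‖w_1‖ = (-4, -3, 1, -2)/5.4772 = (-0.7303, -0.5477, 0.1826, -0.3651).
r_{12} = q_1·w_2 = -1.8257.
u_2 = w_2 + 1.8257·q_1 = (1.6667, 1.0000, 2.3333, -3.6667).
‖u_2‖ = 4.7610, so q_2 = (0.3501, 0.2100, 0.4901, -0.7702).
r_{13} = q_1·w_3 = 3.6515; r_{23} = q_2·w_3 = -2.5905.
u_3 = w_3 − 3.6515·q_1 + 2.5905·q_2 = (-0.4265, 0.5441, 0.6029, 0.3382).
‖u_3‖ = 0.9777, so q_3 = (-0.4362, 0.5565, 0.6167, 0.3460).
Qᵀb = (-4.9295, -2.1004, 0.5716).
Back-substitute: x_3 = 0.5716/0.9777 = 0.5846.
x_2 = (-2.1004 + 2.5905·0.5846)/4.7610 = -0.1231.
x_1 = (-4.9295 + 1.8257·(-0.1231) − 3.6515·0.5846)/5.4772 = -1.3308.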